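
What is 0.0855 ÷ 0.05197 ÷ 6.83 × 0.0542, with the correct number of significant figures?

0.0855 ÷ 0.05197 ÷ 6.83 × 0.0542 = 0.013055454056…
Multiplication/division keeps the fewest significant figures: 0.0855 → 3 s.f., 0.05197 → 4 s.f., 6.83 → 3 s.f., 0.0542 → 3 s.f.; limit is 3.
Rounded to 3 significant figures: 0.0131.

0.0131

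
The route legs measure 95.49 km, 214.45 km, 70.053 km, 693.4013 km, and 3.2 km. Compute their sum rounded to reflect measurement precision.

1076.6 km

95.49 km + 214.45 km + 70.053 km + 693.4013 km + 3.2 km = 1076.5943 km.
Addition/subtraction keeps the fewest decimal places: 95.49 → 2 decimal places, 214.45 → 2 decimal places, 70.053 → 3 decimal places, 693.4013 → 4 decimal places, 3.2 → 1 decimal place; limit is 1.
Rounded to 1 decimal place: 1076.6 km.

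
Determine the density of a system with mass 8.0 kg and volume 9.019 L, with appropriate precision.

density = 8.0 kg ÷ 9.019 L = 0.887016298924… kg/L.
8.0 has 2 significant figures; 9.019 has 4.
Division/multiplication keeps the fewest: 2 significant figures.
Rounded: 0.89 kg/L.

0.89 kg/L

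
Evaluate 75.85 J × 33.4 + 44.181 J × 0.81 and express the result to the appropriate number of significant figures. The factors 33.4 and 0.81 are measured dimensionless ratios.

75.85 × 33.4 = 2533.39 → 2.53 × 10³ J (3 s.f., last digit at the 10^1 place).
44.181 × 0.81 = 35.78661 → 36 J (2 s.f., last digit at the 10^0 place).
Sum: 2569.17661 J; keep the coarser place, 10^1.
Result: 2.57 × 10³ J.

2.57 × 10³ J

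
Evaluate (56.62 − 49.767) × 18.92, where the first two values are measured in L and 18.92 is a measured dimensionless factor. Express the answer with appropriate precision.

1.30 × 10^2 L

56.62 L − 49.767 L = 6.853 L; the difference is limited to 2 decimal places (3 s.f.).
Carrying full precision, 6.853 × 18.92 = 129.65876 L; 18.92 has 4 s.f., so the result keeps min(3, 4) = 3 s.f.
Rounded to 3 significant figures: 1.30 × 10^2 L.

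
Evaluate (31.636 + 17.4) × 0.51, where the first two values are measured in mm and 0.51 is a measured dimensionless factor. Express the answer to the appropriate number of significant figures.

25 mm

31.636 mm + 17.4 mm = 49.036 mm; the sum is limited to 1 decimal place (3 s.f.).
Carrying full precision, 49.036 × 0.51 = 25.00836 mm; 0.51 has 2 s.f., so the result keeps min(3, 2) = 2 s.f.
Rounded to 2 significant figures: 25 mm.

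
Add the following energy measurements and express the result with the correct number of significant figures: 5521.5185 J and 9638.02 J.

5521.5185 J + 9638.02 J = 15159.5385 J.
Addition/subtraction keeps the fewest decimal places: 5521.5185 → 4 decimal places, 9638.02 → 2 decimal places; limit is 2.
Rounded to 2 decimal places: 15159.54 J.

15159.54 J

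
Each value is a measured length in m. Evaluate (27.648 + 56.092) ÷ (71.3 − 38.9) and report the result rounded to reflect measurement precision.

27.648 + 56.092 = 83.740, limited to 3 d.p. → 5 s.f.; 71.3 − 38.9 = 32.4, limited to 1 d.p. → 3 s.f.
Carrying full precision, 83.740 ÷ 32.4 = 2.58456790123…; keep min(5, 3) = 3 s.f.
Rounded to 3 significant figures: 2.58.

2.58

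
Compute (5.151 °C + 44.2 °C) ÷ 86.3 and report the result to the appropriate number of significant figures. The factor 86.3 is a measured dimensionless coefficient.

0.572 °C

5.151 °C + 44.2 °C = 49.351 °C; the sum is limited to 1 decimal place (3 s.f.).
Carrying full precision, 49.351 ÷ 86.3 = 0.571853997683… °C; 86.3 has 3 s.f., so the result keeps min(3, 3) = 3 s.f.
Rounded to 3 significant figures: 0.572 °C.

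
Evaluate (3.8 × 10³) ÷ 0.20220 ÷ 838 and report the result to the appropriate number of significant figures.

22

(3.8 × 10³) ÷ 0.20220 ÷ 838 = 22.4263412723…
Multiplication/division keeps the fewest significant figures: 3.8 × 10³ → 2 s.f., 0.20220 → 5 s.f., 838 → 3 s.f.; limit is 2.
Rounded to 2 significant figures: 22.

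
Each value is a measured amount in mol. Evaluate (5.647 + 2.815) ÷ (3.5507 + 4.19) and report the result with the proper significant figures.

1.09

5.647 + 2.815 = 8.462, limited to 3 d.p. → 4 s.f.; 3.5507 + 4.19 = 7.7407, limited to 2 d.p. → 3 s.f.
Carrying full precision, 8.462 ÷ 7.7407 = 1.09318278709…; keep min(4, 3) = 3 s.f.
Rounded to 3 significant figures: 1.09.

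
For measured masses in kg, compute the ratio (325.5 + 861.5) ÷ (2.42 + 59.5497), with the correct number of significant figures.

19.15

325.5 + 861.5 = 1187.0, limited to 1 d.p. → 5 s.f.; 2.42 + 59.5497 = 61.9697, limited to 2 d.p. → 4 s.f.
Carrying full precision, 1187.0 ÷ 61.9697 = 19.1545222907…; keep min(5, 4) = 4 s.f.
Rounded to 4 significant figures: 19.15.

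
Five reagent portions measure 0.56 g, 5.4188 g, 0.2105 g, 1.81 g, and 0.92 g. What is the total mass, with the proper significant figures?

0.56 g + 5.4188 g + 0.2105 g + 1.81 g + 0.92 g = 8.9193 g.
Addition/subtraction keeps the fewest decimal places: 0.56 → 2 decimal places, 5.4188 → 4 decimal places, 0.2105 → 4 decimal places, 1.81 → 2 decimal places, 0.92 → 2 decimal places; limit is 2.
Rounded to 2 decimal places: 8.92 g.

8.92 g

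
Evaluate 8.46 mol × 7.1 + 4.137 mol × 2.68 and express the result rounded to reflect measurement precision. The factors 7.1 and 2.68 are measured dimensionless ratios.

71 mol

8.46 × 7.1 = 60.066 → 60. mol (2 s.f., last digit at the 10^0 place).
4.137 × 2.68 = 11.08716 → 11.1 mol (3 s.f., last digit at the 10^-1 place).
Sum: 71.15316 mol; keep the coarser place, 10^0.
Result: 71 mol.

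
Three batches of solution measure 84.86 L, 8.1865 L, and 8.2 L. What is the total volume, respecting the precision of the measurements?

1.012 × 10² L

84.86 L + 8.1865 L + 8.2 L = 101.2465 L.
Addition/subtraction keeps the fewest decimal places: 84.86 → 2 decimal places, 8.1865 → 4 decimal places, 8.2 → 1 decimal place; limit is 1.
Rounded to 1 decimal place: 1.012 × 10² L.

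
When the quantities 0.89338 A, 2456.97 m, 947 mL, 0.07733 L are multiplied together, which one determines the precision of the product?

0.89338 A → 5 s.f.; 2456.97 m → 6 s.f.; 947 mL → 3 s.f.; 0.07733 L → 4 s.f.
The fewest is 3 significant figures, from 947 mL.

947 mL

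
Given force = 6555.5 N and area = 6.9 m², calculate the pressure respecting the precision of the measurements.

9.5 × 10^2 Pa

pressure = 6555.5 N ÷ 6.9 m² = 950.072463768… Pa.
6555.5 has 5 significant figures; 6.9 has 2.
Division/multiplication keeps the fewest: 2 significant figures.
Rounded: 9.5 × 10^2 Pa.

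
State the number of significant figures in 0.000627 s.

3

0.000627: leading zeros are not significant.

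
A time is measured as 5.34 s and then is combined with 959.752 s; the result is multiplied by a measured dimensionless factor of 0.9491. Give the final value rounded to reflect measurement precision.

916.0 s

5.34 s + 959.752 s = 965.092 s; the sum is limited to 2 decimal places (5 s.f.).
Carrying full precision, 965.092 × 0.9491 = 915.9688172 s; 0.9491 has 4 s.f., so the result keeps min(5, 4) = 4 s.f.
Rounded to 4 significant figures: 916.0 s.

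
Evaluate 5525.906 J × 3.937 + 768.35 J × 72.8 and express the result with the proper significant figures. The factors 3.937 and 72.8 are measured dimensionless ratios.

5525.906 × 3.937 = 21755.491922 → 2.176 × 10⁴ J (4 s.f., last digit at the 10^1 place).
768.35 × 72.8 = 55935.88 → 5.59 × 10⁴ J (3 s.f., last digit at the 10^2 place).
Sum: 77691.371922 J; keep the coarser place, 10^2.
Result: 7.77 × 10⁴ J.

7.77 × 10⁴ J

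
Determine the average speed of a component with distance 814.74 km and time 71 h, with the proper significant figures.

11 km/h

average speed = 814.74 km ÷ 71 h = 11.4752112676… km/h.
814.74 has 5 significant figures; 71 has 2.
Division/multiplication keeps the fewest: 2 significant figures.
Rounded: 11 km/h.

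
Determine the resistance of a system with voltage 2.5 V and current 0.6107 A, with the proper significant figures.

resistance = 2.5 V ÷ 0.6107 A = 4.09366300966… Ω.
2.5 has 2 significant figures; 0.6107 has 4.
Division/multiplication keeps the fewest: 2 significant figures.
Rounded: 4.1 Ω.

4.1 Ω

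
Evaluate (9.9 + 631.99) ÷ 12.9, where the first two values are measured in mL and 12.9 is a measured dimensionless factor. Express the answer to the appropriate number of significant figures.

9.9 mL + 631.99 mL = 641.89 mL; the sum is limited to 1 decimal place (4 s.f.).
Carrying full precision, 641.89 ÷ 12.9 = 49.7589147287… mL; 12.9 has 3 s.f., so the result keeps min(4, 3) = 3 s.f.
Rounded to 3 significant figures: 49.8 mL.

49.8 mL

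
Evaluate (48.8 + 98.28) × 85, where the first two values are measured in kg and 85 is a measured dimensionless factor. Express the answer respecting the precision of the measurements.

48.8 kg + 98.28 kg = 147.08 kg; the sum is limited to 1 decimal place (4 s.f.).
Carrying full precision, 147.08 × 85 = 12501.8 kg; 85 has 2 s.f., so the result keeps min(4, 2) = 2 s.f.
Rounded to 2 significant figures: 1.3 × 10^4 kg.

1.3 × 10^4 kg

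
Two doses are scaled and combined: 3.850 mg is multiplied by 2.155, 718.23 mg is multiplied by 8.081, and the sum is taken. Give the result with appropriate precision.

3.850 × 2.155 = 8.29675 → 8.297 mg (4 s.f., last digit at the 10^-3 place).
718.23 × 8.081 = 5804.01663 → 5804 mg (4 s.f., last digit at the 10^0 place).
Sum: 5812.31338 mg; keep the coarser place, 10^0.
Result: 5812 mg.

5812 mg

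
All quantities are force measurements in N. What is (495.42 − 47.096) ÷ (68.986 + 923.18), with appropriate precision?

495.42 − 47.096 = 448.324, limited to 2 d.p. → 5 s.f.; 68.986 + 923.18 = 992.166, limited to 2 d.p. → 5 s.f.
Carrying full precision, 448.324 ÷ 992.166 = 0.451863901807…; keep min(5, 5) = 5 s.f.
Rounded to 5 significant figures: 0.45186.

0.45186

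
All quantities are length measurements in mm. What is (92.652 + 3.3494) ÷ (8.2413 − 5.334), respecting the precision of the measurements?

33.02

92.652 + 3.3494 = 96.0014, limited to 3 d.p. → 5 s.f.; 8.2413 − 5.334 = 2.9073, limited to 3 d.p. → 4 s.f.
Carrying full precision, 96.0014 ÷ 2.9073 = 33.020809686…; keep min(5, 4) = 4 s.f.
Rounded to 4 significant figures: 33.02.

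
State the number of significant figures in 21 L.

2

21: every digit is nonzero and significant.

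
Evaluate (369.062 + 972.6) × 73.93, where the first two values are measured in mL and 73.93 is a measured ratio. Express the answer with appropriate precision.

9.919 × 10⁴ mL

369.062 mL + 972.6 mL = 1341.662 mL; the sum is limited to 1 decimal place (5 s.f.).
Carrying full precision, 1341.662 × 73.93 = 99189.07166 mL; 73.93 has 4 s.f., so the result keeps min(5, 4) = 4 s.f.
Rounded to 4 significant figures: 9.919 × 10⁴ mL.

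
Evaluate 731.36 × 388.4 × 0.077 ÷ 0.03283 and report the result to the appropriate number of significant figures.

6.7 × 10^5

731.36 × 388.4 × 0.077 ÷ 0.03283 = 666239.331343…
Multiplication/division keeps the fewest significant figures: 731.36 → 5 s.f., 388.4 → 4 s.f., 0.077 → 2 s.f., 0.03283 → 4 s.f.; limit is 2.
Rounded to 2 significant figures: 6.7 × 10^5.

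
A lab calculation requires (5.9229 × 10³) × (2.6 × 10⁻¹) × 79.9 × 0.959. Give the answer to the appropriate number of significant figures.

1.2 × 10⁵

(5.9229 × 10³) × (2.6 × 10⁻¹) × 79.9 × 0.959 = 117997.589291…
Multiplication/division keeps the fewest significant figures: 5.9229 × 10³ → 5 s.f., 2.6 × 10⁻¹ → 2 s.f., 79.9 → 3 s.f., 0.959 → 3 s.f.; limit is 2.
Rounded to 2 significant figures: 1.2 × 10⁵.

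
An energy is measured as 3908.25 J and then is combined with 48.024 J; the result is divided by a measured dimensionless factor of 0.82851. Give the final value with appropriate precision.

3908.25 J + 48.024 J = 3956.274 J; the sum is limited to 2 decimal places (6 s.f.).
Carrying full precision, 3956.274 ÷ 0.82851 = 4775.16746931… J; 0.82851 has 5 s.f., so the result keeps min(6, 5) = 5 s.f.
Rounded to 5 significant figures: 4775.2 J.

4775.2 J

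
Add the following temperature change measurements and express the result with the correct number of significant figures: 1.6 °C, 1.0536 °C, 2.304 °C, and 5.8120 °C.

10.8 °C

1.6 °C + 1.0536 °C + 2.304 °C + 5.8120 °C = 10.7696 °C.
Addition/subtraction keeps the fewest decimal places: 1.6 → 1 decimal place, 1.0536 → 4 decimal places, 2.304 → 3 decimal places, 5.8120 → 4 decimal places; limit is 1.
Rounded to 1 decimal place: 10.8 °C.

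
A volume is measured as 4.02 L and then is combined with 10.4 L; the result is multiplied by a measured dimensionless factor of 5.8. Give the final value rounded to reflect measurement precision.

84 L

4.02 L + 10.4 L = 14.42 L; the sum is limited to 1 decimal place (3 s.f.).
Carrying full precision, 14.42 × 5.8 = 83.636 L; 5.8 has 2 s.f., so the result keeps min(3, 2) = 2 s.f.
Rounded to 2 significant figures: 84 L.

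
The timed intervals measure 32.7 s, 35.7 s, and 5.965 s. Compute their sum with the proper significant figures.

74.4 s

32.7 s + 35.7 s + 5.965 s = 74.365 s.
Addition/subtraction keeps the fewest decimal places: 32.7 → 1 decimal place, 35.7 → 1 decimal place, 5.965 → 3 decimal places; limit is 1.
Rounded to 1 decimal place: 74.4 s.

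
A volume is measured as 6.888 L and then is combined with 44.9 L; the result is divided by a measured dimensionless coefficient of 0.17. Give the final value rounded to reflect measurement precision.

6.888 L + 44.9 L = 51.788 L; the sum is limited to 1 decimal place (3 s.f.).
Carrying full precision, 51.788 ÷ 0.17 = 304.635294118… L; 0.17 has 2 s.f., so the result keeps min(3, 2) = 2 s.f.
Rounded to 2 significant figures: 3.0 × 10^2 L.

3.0 × 10^2 L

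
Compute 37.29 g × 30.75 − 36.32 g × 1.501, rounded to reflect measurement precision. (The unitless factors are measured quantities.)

1.092 × 10^3 g

37.29 × 30.75 = 1146.6675 → 1147 g (4 s.f., last digit at the 10^0 place).
36.32 × 1.501 = 54.51632 → 54.52 g (4 s.f., last digit at the 10^-2 place).
Difference: 1092.15118 g; keep the coarser place, 10^0.
Result: 1.092 × 10^3 g.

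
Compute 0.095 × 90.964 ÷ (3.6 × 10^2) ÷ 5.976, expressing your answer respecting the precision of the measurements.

0.095 × 90.964 ÷ (3.6 × 10^2) ÷ 5.976 = 0.00401679867619…
Multiplication/division keeps the fewest significant figures: 0.095 → 2 s.f., 90.964 → 5 s.f., 3.6 × 10^2 → 2 s.f., 5.976 → 4 s.f.; limit is 2.
Rounded to 2 significant figures: 0.0040.

0.0040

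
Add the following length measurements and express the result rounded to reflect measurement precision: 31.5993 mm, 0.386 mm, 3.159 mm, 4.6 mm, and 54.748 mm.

31.5993 mm + 0.386 mm + 3.159 mm + 4.6 mm + 54.748 mm = 94.4923 mm.
Addition/subtraction keeps the fewest decimal places: 31.5993 → 4 decimal places, 0.386 → 3 decimal places, 3.159 → 3 decimal places, 4.6 → 1 decimal place, 54.748 → 3 decimal places; limit is 1.
Rounded to 1 decimal place: 94.5 mm.

94.5 mm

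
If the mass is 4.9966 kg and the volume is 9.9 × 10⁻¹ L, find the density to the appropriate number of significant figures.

density = 4.9966 kg ÷ 9.9 × 10⁻¹ L = 5.04707070707… kg/L.
4.9966 has 5 significant figures; 9.9 × 10⁻¹ has 2.
Division/multiplication keeps the fewest: 2 significant figures.
Rounded: 5.0 kg/L.

5.0 kg/L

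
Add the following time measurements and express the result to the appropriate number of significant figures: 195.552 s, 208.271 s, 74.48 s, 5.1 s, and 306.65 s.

790.1 s

195.552 s + 208.271 s + 74.48 s + 5.1 s + 306.65 s = 790.053 s.
Addition/subtraction keeps the fewest decimal places: 195.552 → 3 decimal places, 208.271 → 3 decimal places, 74.48 → 2 decimal places, 5.1 → 1 decimal place, 306.65 → 2 decimal places; limit is 1.
Rounded to 1 decimal place: 790.1 s.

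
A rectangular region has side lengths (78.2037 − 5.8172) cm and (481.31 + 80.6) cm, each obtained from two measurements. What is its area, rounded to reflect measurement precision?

78.2037 − 5.8172 = 72.3865, limited to 4 d.p. → 6 s.f.; 481.31 + 80.6 = 561.91, limited to 1 d.p. → 4 s.f.
Carrying full precision, 72.3865 × 561.91 = 40674.698215; keep min(6, 4) = 4 s.f.
Rounded to 4 significant figures: 4.067 × 10^4 cm².

4.067 × 10^4 cm²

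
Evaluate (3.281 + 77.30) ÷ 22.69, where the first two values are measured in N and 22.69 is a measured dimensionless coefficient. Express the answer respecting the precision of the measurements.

3.551 N

3.281 N + 77.30 N = 80.581 N; the sum is limited to 2 decimal places (4 s.f.).
Carrying full precision, 80.581 ÷ 22.69 = 3.55138827677… N; 22.69 has 4 s.f., so the result keeps min(4, 4) = 4 s.f.
Rounded to 4 significant figures: 3.551 N.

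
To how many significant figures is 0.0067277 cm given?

0.0067277: leading zeros are not significant.

5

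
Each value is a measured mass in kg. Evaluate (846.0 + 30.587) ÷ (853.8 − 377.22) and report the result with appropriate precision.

1.839

846.0 + 30.587 = 876.587, limited to 1 d.p. → 4 s.f.; 853.8 − 377.22 = 476.58, limited to 1 d.p. → 4 s.f.
Carrying full precision, 876.587 ÷ 476.58 = 1.83932812959…; keep min(4, 4) = 4 s.f.
Rounded to 4 significant figures: 1.839.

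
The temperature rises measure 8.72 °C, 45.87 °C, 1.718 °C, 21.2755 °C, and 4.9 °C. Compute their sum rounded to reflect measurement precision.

8.72 °C + 45.87 °C + 1.718 °C + 21.2755 °C + 4.9 °C = 82.4835 °C.
Addition/subtraction keeps the fewest decimal places: 8.72 → 2 decimal places, 45.87 → 2 decimal places, 1.718 → 3 decimal places, 21.2755 → 4 decimal places, 4.9 → 1 decimal place; limit is 1.
Rounded to 1 decimal place: 82.5 °C.

82.5 °C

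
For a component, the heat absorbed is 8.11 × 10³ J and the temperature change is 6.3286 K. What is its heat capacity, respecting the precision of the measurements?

1.28 × 10³ J/K

heat capacity = 8.11 × 10³ J ÷ 6.3286 K = 1281.48405651… J/K.
8.11 × 10³ has 3 significant figures; 6.3286 has 5.
Division/multiplication keeps the fewest: 3 significant figures.
Rounded: 1.28 × 10³ J/K.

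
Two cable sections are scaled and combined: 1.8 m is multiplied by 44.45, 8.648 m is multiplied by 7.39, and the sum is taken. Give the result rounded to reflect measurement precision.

144 m

1.8 × 44.45 = 80.01 → 8.0 × 10^1 m (2 s.f., last digit at the 10^0 place).
8.648 × 7.39 = 63.90872 → 63.9 m (3 s.f., last digit at the 10^-1 place).
Sum: 143.91872 m; keep the coarser place, 10^0.
Result: 144 m.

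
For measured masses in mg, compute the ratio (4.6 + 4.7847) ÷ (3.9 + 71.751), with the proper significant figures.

0.12

4.6 + 4.7847 = 9.3847, limited to 1 d.p. → 2 s.f.; 3.9 + 71.751 = 75.651, limited to 1 d.p. → 3 s.f.
Carrying full precision, 9.3847 ÷ 75.651 = 0.124052557137…; keep min(2, 3) = 2 s.f.
Rounded to 2 significant figures: 0.12.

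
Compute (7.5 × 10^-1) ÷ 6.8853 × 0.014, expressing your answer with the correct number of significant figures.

0.0015

(7.5 × 10^-1) ÷ 6.8853 × 0.014 = 0.00152498801795…
Multiplication/division keeps the fewest significant figures: 7.5 × 10^-1 → 2 s.f., 6.8853 → 5 s.f., 0.014 → 2 s.f.; limit is 2.
Rounded to 2 significant figures: 0.0015.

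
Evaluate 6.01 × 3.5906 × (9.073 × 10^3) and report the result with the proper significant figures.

6.01 × 3.5906 × (9.073 × 10^3) = 195790.857938
Multiplication/division keeps the fewest significant figures: 6.01 → 3 s.f., 3.5906 → 5 s.f., 9.073 × 10^3 → 4 s.f.; limit is 3.
Rounded to 3 significant figures: 1.96 × 10^5.

1.96 × 10^5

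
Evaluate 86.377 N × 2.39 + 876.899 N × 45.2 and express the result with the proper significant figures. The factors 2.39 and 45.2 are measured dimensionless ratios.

3.98 × 10⁴ N

86.377 × 2.39 = 206.44103 → 206 N (3 s.f., last digit at the 10^0 place).
876.899 × 45.2 = 39635.8348 → 3.96 × 10⁴ N (3 s.f., last digit at the 10^2 place).
Sum: 39842.27583 N; keep the coarser place, 10^2.
Result: 3.98 × 10⁴ N.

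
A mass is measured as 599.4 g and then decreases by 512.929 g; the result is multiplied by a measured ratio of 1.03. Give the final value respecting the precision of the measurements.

89.1 g

599.4 g − 512.929 g = 86.471 g; the difference is limited to 1 decimal place (3 s.f.).
Carrying full precision, 86.471 × 1.03 = 89.06513 g; 1.03 has 3 s.f., so the result keeps min(3, 3) = 3 s.f.
Rounded to 3 significant figures: 89.1 g.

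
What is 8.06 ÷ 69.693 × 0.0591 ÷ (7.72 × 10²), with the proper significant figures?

8.06 ÷ 69.693 × 0.0591 ÷ (7.72 × 10²) = 0.00000885352183733…
Multiplication/division keeps the fewest significant figures: 8.06 → 3 s.f., 69.693 → 5 s.f., 0.0591 → 3 s.f., 7.72 × 10² → 3 s.f.; limit is 3.
Rounded to 3 significant figures: 8.85 × 10⁻⁶.

8.85 × 10⁻⁶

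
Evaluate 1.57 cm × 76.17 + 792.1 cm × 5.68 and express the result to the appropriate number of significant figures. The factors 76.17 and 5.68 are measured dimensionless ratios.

1.57 × 76.17 = 119.5869 → 120. cm (3 s.f., last digit at the 10^0 place).
792.1 × 5.68 = 4499.128 → 4.50 × 10³ cm (3 s.f., last digit at the 10^1 place).
Sum: 4618.7149 cm; keep the coarser place, 10^1.
Result: 4.62 × 10³ cm.

4.62 × 10³ cm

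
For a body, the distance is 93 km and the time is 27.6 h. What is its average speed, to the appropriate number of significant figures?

average speed = 93 km ÷ 27.6 h = 3.36956521739… km/h.
93 has 2 significant figures; 27.6 has 3.
Division/multiplication keeps the fewest: 2 significant figures.
Rounded: 3.4 km/h.

3.4 km/h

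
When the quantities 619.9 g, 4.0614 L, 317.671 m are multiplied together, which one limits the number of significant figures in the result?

619.9 g → 4 s.f.; 4.0614 L → 5 s.f.; 317.671 m → 6 s.f.
The fewest is 4 significant figures, from 619.9 g.

619.9 g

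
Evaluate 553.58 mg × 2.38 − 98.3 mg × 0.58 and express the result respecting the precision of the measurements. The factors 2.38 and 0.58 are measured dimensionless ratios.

1.26 × 10³ mg

553.58 × 2.38 = 1317.5204 → 1.32 × 10³ mg (3 s.f., last digit at the 10^1 place).
98.3 × 0.58 = 57.014 → 57 mg (2 s.f., last digit at the 10^0 place).
Difference: 1260.5064 mg; keep the coarser place, 10^1.
Result: 1.26 × 10³ mg.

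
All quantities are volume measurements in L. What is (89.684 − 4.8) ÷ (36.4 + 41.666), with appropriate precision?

1.09

89.684 − 4.8 = 84.884, limited to 1 d.p. → 3 s.f.; 36.4 + 41.666 = 78.066, limited to 1 d.p. → 3 s.f.
Carrying full precision, 84.884 ÷ 78.066 = 1.08733635642…; keep min(3, 3) = 3 s.f.
Rounded to 3 significant figures: 1.09.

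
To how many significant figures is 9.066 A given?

4

9.066: zeros between nonzero digits are significant.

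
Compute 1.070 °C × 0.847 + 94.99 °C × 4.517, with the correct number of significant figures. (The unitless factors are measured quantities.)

430.0 °C

1.070 × 0.847 = 0.90629 → 9.06 × 10^-1 °C (3 s.f., last digit at the 10^-3 place).
94.99 × 4.517 = 429.06983 → 429.1 °C (4 s.f., last digit at the 10^-1 place).
Sum: 429.97612 °C; keep the coarser place, 10^-1.
Result: 430.0 °C.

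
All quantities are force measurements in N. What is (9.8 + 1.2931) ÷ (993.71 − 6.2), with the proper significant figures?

1.12 × 10^-2

9.8 + 1.2931 = 11.0931, limited to 1 d.p. → 3 s.f.; 993.71 − 6.2 = 987.51, limited to 1 d.p. → 4 s.f.
Carrying full precision, 11.0931 ÷ 987.51 = 0.0112334052313…; keep min(3, 4) = 3 s.f.
Rounded to 3 significant figures: 1.12 × 10^-2.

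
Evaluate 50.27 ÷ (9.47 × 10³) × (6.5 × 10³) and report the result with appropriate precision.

35

50.27 ÷ (9.47 × 10³) × (6.5 × 10³) = 34.5042238648…
Multiplication/division keeps the fewest significant figures: 50.27 → 4 s.f., 9.47 × 10³ → 3 s.f., 6.5 × 10³ → 2 s.f.; limit is 2.
Rounded to 2 significant figures: 35.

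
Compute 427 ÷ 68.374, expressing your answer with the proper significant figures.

427 ÷ 68.374 = 6.24506391318…
Multiplication/division keeps the fewest significant figures: 427 → 3 s.f., 68.374 → 5 s.f.; limit is 3.
Rounded to 3 significant figures: 6.25.

6.25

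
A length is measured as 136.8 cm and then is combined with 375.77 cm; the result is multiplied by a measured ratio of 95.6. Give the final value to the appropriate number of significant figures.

136.8 cm + 375.77 cm = 512.57 cm; the sum is limited to 1 decimal place (4 s.f.).
Carrying full precision, 512.57 × 95.6 = 49001.692 cm; 95.6 has 3 s.f., so the result keeps min(4, 3) = 3 s.f.
Rounded to 3 significant figures: 4.90 × 10^4 cm.

4.90 × 10^4 cm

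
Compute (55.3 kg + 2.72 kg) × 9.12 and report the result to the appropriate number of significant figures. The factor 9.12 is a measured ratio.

55.3 kg + 2.72 kg = 58.02 kg; the sum is limited to 1 decimal place (3 s.f.).
Carrying full precision, 58.02 × 9.12 = 529.1424 kg; 9.12 has 3 s.f., so the result keeps min(3, 3) = 3 s.f.
Rounded to 3 significant figures: 529 kg.

529 kg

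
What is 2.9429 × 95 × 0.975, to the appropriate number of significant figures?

2.9429 × 95 × 0.975 = 272.5861125
Multiplication/division keeps the fewest significant figures: 2.9429 → 5 s.f., 95 → 2 s.f., 0.975 → 3 s.f.; limit is 2.
Rounded to 2 significant figures: 2.7 × 10^2.

2.7 × 10^2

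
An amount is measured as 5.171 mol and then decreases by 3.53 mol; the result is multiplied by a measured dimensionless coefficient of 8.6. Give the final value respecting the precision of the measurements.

14 mol

5.171 mol − 3.53 mol = 1.641 mol; the difference is limited to 2 decimal places (3 s.f.).
Carrying full precision, 1.641 × 8.6 = 14.1126 mol; 8.6 has 2 s.f., so the result keeps min(3, 2) = 2 s.f.
Rounded to 2 significant figures: 14 mol.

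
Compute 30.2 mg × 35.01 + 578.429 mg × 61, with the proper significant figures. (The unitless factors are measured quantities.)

30.2 × 35.01 = 1057.302 → 1.06 × 10^3 mg (3 s.f., last digit at the 10^1 place).
578.429 × 61 = 35284.169 → 3.5 × 10^4 mg (2 s.f., last digit at the 10^3 place).
Sum: 36341.471 mg; keep the coarser place, 10^3.
Result: 3.6 × 10^4 mg.

3.6 × 10^4 mg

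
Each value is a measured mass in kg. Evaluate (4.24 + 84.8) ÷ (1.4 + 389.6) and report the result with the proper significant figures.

4.24 + 84.8 = 89.04, limited to 1 d.p. → 3 s.f.; 1.4 + 389.6 = 391.0, limited to 1 d.p. → 4 s.f.
Carrying full precision, 89.04 ÷ 391.0 = 0.227723785166…; keep min(3, 4) = 3 s.f.
Rounded to 3 significant figures: 2.28 × 10⁻¹.

2.28 × 10⁻¹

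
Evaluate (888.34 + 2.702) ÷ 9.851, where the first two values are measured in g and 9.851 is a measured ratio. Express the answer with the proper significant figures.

888.34 g + 2.702 g = 891.042 g; the sum is limited to 2 decimal places (5 s.f.).
Carrying full precision, 891.042 ÷ 9.851 = 90.4519338138… g; 9.851 has 4 s.f., so the result keeps min(5, 4) = 4 s.f.
Rounded to 4 significant figures: 90.45 g.

90.45 g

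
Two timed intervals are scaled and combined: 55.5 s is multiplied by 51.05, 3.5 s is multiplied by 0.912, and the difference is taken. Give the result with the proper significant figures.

2.83 × 10³ s

55.5 × 51.05 = 2833.275 → 2.83 × 10³ s (3 s.f., last digit at the 10^1 place).
3.5 × 0.912 = 3.192 → 3.2 s (2 s.f., last digit at the 10^-1 place).
Difference: 2830.083 s; keep the coarser place, 10^1.
Result: 2.83 × 10³ s.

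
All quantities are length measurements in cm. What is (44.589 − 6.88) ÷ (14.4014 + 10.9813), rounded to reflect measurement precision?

44.589 − 6.88 = 37.709, limited to 2 d.p. → 4 s.f.; 14.4014 + 10.9813 = 25.3827, limited to 4 d.p. → 6 s.f.
Carrying full precision, 37.709 ÷ 25.3827 = 1.48561815725…; keep min(4, 6) = 4 s.f.
Rounded to 4 significant figures: 1.486.

1.486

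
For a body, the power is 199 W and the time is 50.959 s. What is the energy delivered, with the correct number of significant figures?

energy delivered = 199 W × 50.959 s = 10140.841 J.
199 has 3 significant figures; 50.959 has 5.
Division/multiplication keeps the fewest: 3 significant figures.
Rounded: 1.01 × 10^4 J.

1.01 × 10^4 J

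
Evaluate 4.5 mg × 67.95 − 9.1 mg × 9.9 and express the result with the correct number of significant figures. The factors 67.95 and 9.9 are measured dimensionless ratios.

4.5 × 67.95 = 305.775 → 3.1 × 10² mg (2 s.f., last digit at the 10^1 place).
9.1 × 9.9 = 90.09 → 90. mg (2 s.f., last digit at the 10^0 place).
Difference: 215.685 mg; keep the coarser place, 10^1.
Result: 2.2 × 10² mg.

2.2 × 10² mg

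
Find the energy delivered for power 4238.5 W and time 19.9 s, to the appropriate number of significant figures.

energy delivered = 4238.5 W × 19.9 s = 84346.15 J.
4238.5 has 5 significant figures; 19.9 has 3.
Division/multiplication keeps the fewest: 3 significant figures.
Rounded: 8.43 × 10^4 J.

8.43 × 10^4 J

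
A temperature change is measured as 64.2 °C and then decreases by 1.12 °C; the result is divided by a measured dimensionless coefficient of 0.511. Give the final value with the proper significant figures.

1.23 × 10² °C

64.2 °C − 1.12 °C = 63.08 °C; the difference is limited to 1 decimal place (3 s.f.).
Carrying full precision, 63.08 ÷ 0.511 = 123.444227006… °C; 0.511 has 3 s.f., so the result keeps min(3, 3) = 3 s.f.
Rounded to 3 significant figures: 1.23 × 10² °C.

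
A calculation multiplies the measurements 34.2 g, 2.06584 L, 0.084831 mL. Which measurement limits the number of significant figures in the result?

34.2 g → 3 s.f.; 2.06584 L → 6 s.f.; 0.084831 mL → 5 s.f.
The fewest is 3 significant figures, from 34.2 g.

34.2 g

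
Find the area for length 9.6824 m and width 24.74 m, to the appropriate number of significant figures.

area = 9.6824 m × 24.74 m = 239.542576 m².
9.6824 has 5 significant figures; 24.74 has 4.
Division/multiplication keeps the fewest: 4 significant figures.
Rounded: 239.5 m².

239.5 m²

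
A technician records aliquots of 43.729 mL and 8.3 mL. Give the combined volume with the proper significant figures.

52.0 mL

43.729 mL + 8.3 mL = 52.029 mL.
Addition/subtraction keeps the fewest decimal places: 43.729 → 3 decimal places, 8.3 → 1 decimal place; limit is 1.
Rounded to 1 decimal place: 52.0 mL.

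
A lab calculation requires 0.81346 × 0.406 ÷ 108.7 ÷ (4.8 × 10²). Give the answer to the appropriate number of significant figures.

0.81346 × 0.406 ÷ 108.7 ÷ (4.8 × 10²) = 0.00000632982137381…
Multiplication/division keeps the fewest significant figures: 0.81346 → 5 s.f., 0.406 → 3 s.f., 108.7 → 4 s.f., 4.8 × 10² → 2 s.f.; limit is 2.
Rounded to 2 significant figures: 6.3 × 10⁻⁶.

6.3 × 10⁻⁶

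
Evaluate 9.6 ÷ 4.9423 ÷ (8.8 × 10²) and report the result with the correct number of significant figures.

9.6 ÷ 4.9423 ÷ (8.8 × 10²) = 0.00220729031202…
Multiplication/division keeps the fewest significant figures: 9.6 → 2 s.f., 4.9423 → 5 s.f., 8.8 × 10² → 2 s.f.; limit is 2.
Rounded to 2 significant figures: 0.0022.

0.0022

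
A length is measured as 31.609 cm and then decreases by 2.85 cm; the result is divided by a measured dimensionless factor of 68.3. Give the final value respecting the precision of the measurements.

0.421 cm

31.609 cm − 2.85 cm = 28.759 cm; the difference is limited to 2 decimal places (4 s.f.).
Carrying full precision, 28.759 ÷ 68.3 = 0.421068814056… cm; 68.3 has 3 s.f., so the result keeps min(4, 3) = 3 s.f.
Rounded to 3 significant figures: 0.421 cm.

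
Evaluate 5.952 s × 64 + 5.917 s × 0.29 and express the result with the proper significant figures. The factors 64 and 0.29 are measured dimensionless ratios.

5.952 × 64 = 380.928 → 3.8 × 10^2 s (2 s.f., last digit at the 10^1 place).
5.917 × 0.29 = 1.71593 → 1.7 s (2 s.f., last digit at the 10^-1 place).
Sum: 382.64393 s; keep the coarser place, 10^1.
Result: 3.8 × 10^2 s.

3.8 × 10^2 s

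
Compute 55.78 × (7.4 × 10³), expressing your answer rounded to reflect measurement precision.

55.78 × (7.4 × 10³) = 412772
Multiplication/division keeps the fewest significant figures: 55.78 → 4 s.f., 7.4 × 10³ → 2 s.f.; limit is 2.
Rounded to 2 significant figures: 4.1 × 10⁵.

4.1 × 10⁵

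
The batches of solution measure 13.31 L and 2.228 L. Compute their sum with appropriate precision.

15.54 L

13.31 L + 2.228 L = 15.538 L.
Addition/subtraction keeps the fewest decimal places: 13.31 → 2 decimal places, 2.228 → 3 decimal places; limit is 2.
Rounded to 2 decimal places: 15.54 L.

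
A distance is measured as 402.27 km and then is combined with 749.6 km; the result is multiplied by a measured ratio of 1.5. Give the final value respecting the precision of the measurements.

402.27 km + 749.6 km = 1151.87 km; the sum is limited to 1 decimal place (5 s.f.).
Carrying full precision, 1151.87 × 1.5 = 1727.805 km; 1.5 has 2 s.f., so the result keeps min(5, 2) = 2 s.f.
Rounded to 2 significant figures: 1.7 × 10³ km.

1.7 × 10³ km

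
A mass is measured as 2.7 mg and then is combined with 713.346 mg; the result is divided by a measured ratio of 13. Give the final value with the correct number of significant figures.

55 mg

2.7 mg + 713.346 mg = 716.046 mg; the sum is limited to 1 decimal place (4 s.f.).
Carrying full precision, 716.046 ÷ 13 = 55.0804615385… mg; 13 has 2 s.f., so the result keeps min(4, 2) = 2 s.f.
Rounded to 2 significant figures: 55 mg.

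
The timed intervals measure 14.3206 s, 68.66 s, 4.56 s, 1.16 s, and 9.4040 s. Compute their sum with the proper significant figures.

98.10 s

14.3206 s + 68.66 s + 4.56 s + 1.16 s + 9.4040 s = 98.1046 s.
Addition/subtraction keeps the fewest decimal places: 14.3206 → 4 decimal places, 68.66 → 2 decimal places, 4.56 → 2 decimal places, 1.16 → 2 decimal places, 9.4040 → 4 decimal places; limit is 2.
Rounded to 2 decimal places: 98.10 s.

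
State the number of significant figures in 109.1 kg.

109.1: zeros between nonzero digits are significant.

4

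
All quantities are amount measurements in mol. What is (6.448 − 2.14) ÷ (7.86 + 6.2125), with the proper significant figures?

6.448 − 2.14 = 4.308, limited to 2 d.p. → 3 s.f.; 7.86 + 6.2125 = 14.0725, limited to 2 d.p. → 4 s.f.
Carrying full precision, 4.308 ÷ 14.0725 = 0.306128974951…; keep min(3, 4) = 3 s.f.
Rounded to 3 significant figures: 0.306.

0.306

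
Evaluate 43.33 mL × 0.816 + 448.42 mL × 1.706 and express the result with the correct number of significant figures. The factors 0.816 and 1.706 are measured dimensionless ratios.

43.33 × 0.816 = 35.35728 → 35.4 mL (3 s.f., last digit at the 10^-1 place).
448.42 × 1.706 = 765.00452 → 765.0 mL (4 s.f., last digit at the 10^-1 place).
Sum: 800.3618 mL; keep the coarser place, 10^-1.
Result: 800.4 mL.

800.4 mL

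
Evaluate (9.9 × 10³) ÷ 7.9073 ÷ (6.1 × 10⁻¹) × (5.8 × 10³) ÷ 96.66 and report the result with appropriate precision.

1.2 × 10⁵

(9.9 × 10³) ÷ 7.9073 ÷ (6.1 × 10⁻¹) × (5.8 × 10³) ÷ 96.66 = 123156.785884…
Multiplication/division keeps the fewest significant figures: 9.9 × 10³ → 2 s.f., 7.9073 → 5 s.f., 6.1 × 10⁻¹ → 2 s.f., 5.8 × 10³ → 2 s.f., 96.66 → 4 s.f.; limit is 2.
Rounded to 2 significant figures: 1.2 × 10⁵.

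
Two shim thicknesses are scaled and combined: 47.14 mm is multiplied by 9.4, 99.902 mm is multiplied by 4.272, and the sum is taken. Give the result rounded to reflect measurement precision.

8.7 × 10² mm

47.14 × 9.4 = 443.116 → 4.4 × 10² mm (2 s.f., last digit at the 10^1 place).
99.902 × 4.272 = 426.781344 → 426.8 mm (4 s.f., last digit at the 10^-1 place).
Sum: 869.897344 mm; keep the coarser place, 10^1.
Result: 8.7 × 10² mm.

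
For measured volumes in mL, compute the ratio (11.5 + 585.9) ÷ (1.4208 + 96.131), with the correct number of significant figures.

6.124

11.5 + 585.9 = 597.4, limited to 1 d.p. → 4 s.f.; 1.4208 + 96.131 = 97.5518, limited to 3 d.p. → 5 s.f.
Carrying full precision, 597.4 ÷ 97.5518 = 6.12392595524…; keep min(4, 5) = 4 s.f.
Rounded to 4 significant figures: 6.124.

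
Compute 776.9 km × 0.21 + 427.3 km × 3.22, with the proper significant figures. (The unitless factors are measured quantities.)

1.54 × 10^3 km

776.9 × 0.21 = 163.149 → 1.6 × 10^2 km (2 s.f., last digit at the 10^1 place).
427.3 × 3.22 = 1375.906 → 1.38 × 10^3 km (3 s.f., last digit at the 10^1 place).
Sum: 1539.055 km; keep the coarser place, 10^1.
Result: 1.54 × 10^3 km.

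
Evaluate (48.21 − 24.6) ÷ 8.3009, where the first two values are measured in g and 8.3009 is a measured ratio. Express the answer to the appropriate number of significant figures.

48.21 g − 24.6 g = 23.61 g; the difference is limited to 1 decimal place (3 s.f.).
Carrying full precision, 23.61 ÷ 8.3009 = 2.84426989844… g; 8.3009 has 5 s.f., so the result keeps min(3, 5) = 3 s.f.
Rounded to 3 significant figures: 2.84 g.

2.84 g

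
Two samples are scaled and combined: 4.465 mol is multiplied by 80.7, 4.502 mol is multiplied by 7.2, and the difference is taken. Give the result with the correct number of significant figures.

4.465 × 80.7 = 360.3255 → 3.60 × 10² mol (3 s.f., last digit at the 10^0 place).
4.502 × 7.2 = 32.4144 → 32 mol (2 s.f., last digit at the 10^0 place).
Difference: 327.9111 mol; keep the coarser place, 10^0.
Result: 328 mol.

328 mol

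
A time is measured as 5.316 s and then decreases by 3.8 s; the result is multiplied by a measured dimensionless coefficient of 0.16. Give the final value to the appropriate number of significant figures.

0.24 s

5.316 s − 3.8 s = 1.516 s; the difference is limited to 1 decimal place (2 s.f.).
Carrying full precision, 1.516 × 0.16 = 0.24256 s; 0.16 has 2 s.f., so the result keeps min(2, 2) = 2 s.f.
Rounded to 2 significant figures: 0.24 s.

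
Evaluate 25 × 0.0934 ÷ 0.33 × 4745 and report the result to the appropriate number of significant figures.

25 × 0.0934 ÷ 0.33 × 4745 = 33574.469697…
Multiplication/division keeps the fewest significant figures: 25 → 2 s.f., 0.0934 → 3 s.f., 0.33 → 2 s.f., 4745 → 4 s.f.; limit is 2.
Rounded to 2 significant figures: 3.4 × 10⁴.

3.4 × 10⁴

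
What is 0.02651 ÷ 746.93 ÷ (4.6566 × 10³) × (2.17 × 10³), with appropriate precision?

1.65 × 10⁻⁵

0.02651 ÷ 746.93 ÷ (4.6566 × 10³) × (2.17 × 10³) = 0.0000165394332924…
Multiplication/division keeps the fewest significant figures: 0.02651 → 4 s.f., 746.93 → 5 s.f., 4.6566 × 10³ → 5 s.f., 2.17 × 10³ → 3 s.f.; limit is 3.
Rounded to 3 significant figures: 1.65 × 10⁻⁵.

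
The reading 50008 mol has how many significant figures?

50008: zeros between nonzero digits are significant.

5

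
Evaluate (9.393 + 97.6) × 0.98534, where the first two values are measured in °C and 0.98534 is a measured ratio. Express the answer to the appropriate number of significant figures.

9.393 °C + 97.6 °C = 106.993 °C; the sum is limited to 1 decimal place (4 s.f.).
Carrying full precision, 106.993 × 0.98534 = 105.42448262 °C; 0.98534 has 5 s.f., so the result keeps min(4, 5) = 4 s.f.
Rounded to 4 significant figures: 105.4 °C.

105.4 °C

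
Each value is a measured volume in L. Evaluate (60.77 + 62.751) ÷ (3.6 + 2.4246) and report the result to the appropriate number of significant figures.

21

60.77 + 62.751 = 123.521, limited to 2 d.p. → 5 s.f.; 3.6 + 2.4246 = 6.0246, limited to 1 d.p. → 2 s.f.
Carrying full precision, 123.521 ÷ 6.0246 = 20.5027719683…; keep min(5, 2) = 2 s.f.
Rounded to 2 significant figures: 21.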